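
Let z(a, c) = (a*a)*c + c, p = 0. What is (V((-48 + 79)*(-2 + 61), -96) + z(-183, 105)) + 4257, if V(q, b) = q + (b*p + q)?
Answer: 3524365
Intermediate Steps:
V(q, b) = 2*q (V(q, b) = q + (b*0 + q) = q + (0 + q) = q + q = 2*q)
z(a, c) = c + c*a² (z(a, c) = a²*c + c = c*a² + c = c + c*a²)
(V((-48 + 79)*(-2 + 61), -96) + z(-183, 105)) + 4257 = (2*((-48 + 79)*(-2 + 61)) + 105*(1 + (-183)²)) + 4257 = (2*(31*59) + 105*(1 + 33489)) + 4257 = (2*1829 + 105*33490) + 4257 = (3658 + 3516450) + 4257 = 3520108 + 4257 = 3524365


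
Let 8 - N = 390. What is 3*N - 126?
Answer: -1272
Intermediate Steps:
N = -382 (N = 8 - 1*390 = 8 - 390 = -382)
3*N - 126 = 3*(-382) - 126 = -1146 - 126 = -1272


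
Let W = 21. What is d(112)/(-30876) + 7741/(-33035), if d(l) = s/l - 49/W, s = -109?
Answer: -80271033091/342716189760 ≈ -0.23422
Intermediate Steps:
d(l) = -7/3 - 109/l (d(l) = -109/l - 49/21 = -109/l - 49*1/21 = -109/l - 7/3 = -7/3 - 109/l)
d(112)/(-30876) + 7741/(-33035) = (-7/3 - 109/112)/(-30876) + 7741/(-33035) = (-7/3 - 109*1/112)*(-1/30876) + 7741*(-1/33035) = (-7/3 - 109/112)*(-1/30876) - 7741/33035 = -1111/336*(-1/30876) - 7741/33035 = 1111/10374336 - 7741/33035 = -80271033091/342716189760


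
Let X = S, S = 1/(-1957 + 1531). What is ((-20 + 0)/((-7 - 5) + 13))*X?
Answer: 10/213 ≈ 0.046948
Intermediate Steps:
S = -1/426 (S = 1/(-426) = -1/426 ≈ -0.0023474)
X = -1/426 ≈ -0.0023474
((-20 + 0)/((-7 - 5) + 13))*X = ((-20 + 0)/((-7 - 5) + 13))*(-1/426) = -20/(-12 + 13)*(-1/426) = -20/1*(-1/426) = -20*1*(-1/426) = -20*(-1/426) = 10/213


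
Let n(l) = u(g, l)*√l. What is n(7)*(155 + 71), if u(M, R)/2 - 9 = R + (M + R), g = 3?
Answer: 11752*√7 ≈ 31093.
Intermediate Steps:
u(M, R) = 18 + 2*M + 4*R (u(M, R) = 18 + 2*(R + (M + R)) = 18 + 2*(M + 2*R) = 18 + (2*M + 4*R) = 18 + 2*M + 4*R)
n(l) = √l*(24 + 4*l) (n(l) = (18 + 2*3 + 4*l)*√l = (18 + 6 + 4*l)*√l = (24 + 4*l)*√l = √l*(24 + 4*l))
n(7)*(155 + 71) = (4*√7*(6 + 7))*(155 + 71) = (4*√7*13)*226 = (52*√7)*226 = 11752*√7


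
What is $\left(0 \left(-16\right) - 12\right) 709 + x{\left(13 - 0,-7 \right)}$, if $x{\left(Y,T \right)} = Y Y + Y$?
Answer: $-8326$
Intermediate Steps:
$x{\left(Y,T \right)} = Y + Y^{2}$ ($x{\left(Y,T \right)} = Y^{2} + Y = Y + Y^{2}$)
$\left(0 \left(-16\right) - 12\right) 709 + x{\left(13 - 0,-7 \right)} = \left(0 \left(-16\right) - 12\right) 709 + \left(13 - 0\right) \left(1 + \left(13 - 0\right)\right) = \left(0 - 12\right) 709 + \left(13 + 0\right) \left(1 + \left(13 + 0\right)\right) = \left(-12\right) 709 + 13 \left(1 + 13\right) = -8508 + 13 \cdot 14 = -8508 + 182 = -8326$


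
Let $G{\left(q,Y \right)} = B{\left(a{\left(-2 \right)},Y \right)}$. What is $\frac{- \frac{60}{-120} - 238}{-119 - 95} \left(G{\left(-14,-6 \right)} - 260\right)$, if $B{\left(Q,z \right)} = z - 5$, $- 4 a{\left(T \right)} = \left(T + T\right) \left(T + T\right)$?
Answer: $- \frac{128725}{428} \approx -300.76$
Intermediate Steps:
$a{\left(T \right)} = - T^{2}$ ($a{\left(T \right)} = - \frac{\left(T + T\right) \left(T + T\right)}{4} = - \frac{2 T 2 T}{4} = - \frac{4 T^{2}}{4} = - T^{2}$)
$B{\left(Q,z \right)} = -5 + z$
$G{\left(q,Y \right)} = -5 + Y$
$\frac{- \frac{60}{-120} - 238}{-119 - 95} \left(G{\left(-14,-6 \right)} - 260\right) = \frac{- \frac{60}{-120} - 238}{-119 - 95} \left(\left(-5 - 6\right) - 260\right) = \frac{\left(-60\right) \left(- \frac{1}{120}\right) - 238}{-214} \left(-11 - 260\right) = \left(\frac{1}{2} - 238\right) \left(- \frac{1}{214}\right) \left(-271\right) = \left(- \frac{475}{2}\right) \left(- \frac{1}{214}\right) \left(-271\right) = \frac{475}{428} \left(-271\right) = - \frac{128725}{428}$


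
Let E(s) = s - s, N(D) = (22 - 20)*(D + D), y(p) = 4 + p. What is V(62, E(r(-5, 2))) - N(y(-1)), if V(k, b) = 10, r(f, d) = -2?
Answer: -2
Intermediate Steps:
N(D) = 4*D (N(D) = 2*(2*D) = 4*D)
E(s) = 0
V(62, E(r(-5, 2))) - N(y(-1)) = 10 - 4*(4 - 1) = 10 - 4*3 = 10 - 1*12 = 10 - 12 = -2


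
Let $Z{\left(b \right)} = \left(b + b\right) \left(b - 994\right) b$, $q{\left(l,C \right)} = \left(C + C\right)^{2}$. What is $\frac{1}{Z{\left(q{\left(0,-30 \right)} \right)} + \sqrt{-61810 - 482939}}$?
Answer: $\frac{22515840000}{1520889152716800181583} - \frac{19 i \sqrt{1509}}{4562667458150400544749} \approx 1.4804 \cdot 10^{-11} - 1.6176 \cdot 10^{-19} i$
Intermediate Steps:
$q{\left(l,C \right)} = 4 C^{2}$ ($q{\left(l,C \right)} = \left(2 C\right)^{2} = 4 C^{2}$)
$Z{\left(b \right)} = 2 b^{2} \left(-994 + b\right)$ ($Z{\left(b \right)} = 2 b \left(-994 + b\right) b = 2 b^{2} \left(-994 + b\right)$)
$\frac{1}{Z{\left(q{\left(0,-30 \right)} \right)} + \sqrt{-61810 - 482939}} = \frac{1}{2 \left(4 \left(-30\right)^{2}\right)^{2} \left(-994 + 4 \left(-30\right)^{2}\right) + \sqrt{-61810 - 482939}} = \frac{1}{2 \left(4 \cdot 900\right)^{2} \left(-994 + 4 \cdot 900\right) + \sqrt{-544749}} = \frac{1}{2 \cdot 3600^{2} \left(-994 + 3600\right) + 19 i \sqrt{1509}} = \frac{1}{2 \cdot 12960000 \cdot 2606 + 19 i \sqrt{1509}} = \frac{1}{67547520000 + 19 i \sqrt{1509}}$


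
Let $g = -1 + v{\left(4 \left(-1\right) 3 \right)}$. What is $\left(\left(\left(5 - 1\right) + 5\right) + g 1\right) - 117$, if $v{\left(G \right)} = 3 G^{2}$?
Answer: $323$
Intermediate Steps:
$g = 431$ ($g = -1 + 3 \left(4 \left(-1\right) 3\right)^{2} = -1 + 3 \left(\left(-4\right) 3\right)^{2} = -1 + 3 \left(-12\right)^{2} = -1 + 3 \cdot 144 = -1 + 432 = 431$)
$\left(\left(\left(5 - 1\right) + 5\right) + g 1\right) - 117 = \left(\left(\left(5 - 1\right) + 5\right) + 431 \cdot 1\right) - 117 = \left(\left(4 + 5\right) + 431\right) - 117 = \left(9 + 431\right) - 117 = 440 - 117 = 323$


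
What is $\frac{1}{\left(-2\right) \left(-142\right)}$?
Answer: $\frac{1}{284} \approx 0.0035211$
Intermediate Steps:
$\frac{1}{\left(-2\right) \left(-142\right)} = \frac{1}{284}$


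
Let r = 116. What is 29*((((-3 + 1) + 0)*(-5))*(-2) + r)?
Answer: 2784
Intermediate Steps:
29*((((-3 + 1) + 0)*(-5))*(-2) + r) = 29*((((-3 + 1) + 0)*(-5))*(-2) + 116) = 29*(((-2 + 0)*(-5))*(-2) + 116) = 29*(-2*(-5)*(-2) + 116) = 29*(10*(-2) + 116) = 29*(-20 + 116) = 29*96 = 2784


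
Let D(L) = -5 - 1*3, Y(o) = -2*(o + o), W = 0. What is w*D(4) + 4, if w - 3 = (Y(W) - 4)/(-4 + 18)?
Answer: -124/7 ≈ -17.714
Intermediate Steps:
Y(o) = -4*o
D(L) = -8 (D(L) = -5 - 3 = -8)
w = 19/7 (w = 3 + (-4*0 - 4)/(-4 + 18) = 3 + (0 - 4)/14 = 3 - 4*1/14 = 3 - 2/7 = 19/7 ≈ 2.7143)
w*D(4) + 4 = (19/7)*(-8) + 4 = -152/7 + 4 = -124/7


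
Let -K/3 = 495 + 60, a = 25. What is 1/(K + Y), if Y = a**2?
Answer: -1/1040 ≈ -0.00096154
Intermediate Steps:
K = -1665 (K = -3*(495 + 60) = -3*555 = -1665)
Y = 625 (Y = 25**2 = 625)
1/(K + Y) = 1/(-1665 + 625) = 1/(-1040) = -1/1040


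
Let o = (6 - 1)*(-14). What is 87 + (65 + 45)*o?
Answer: -7613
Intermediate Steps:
o = -70 (o = 5*(-14) = -70)
87 + (65 + 45)*o = 87 + (65 + 45)*(-70) = 87 + 110*(-70) = 87 - 7700 = -7613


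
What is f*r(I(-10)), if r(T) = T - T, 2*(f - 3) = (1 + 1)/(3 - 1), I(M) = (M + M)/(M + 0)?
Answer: 0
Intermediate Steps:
I(M) = 2 (I(M) = (2*M)/M = 2)
f = 7/2 (f = 3 + ((1 + 1)/(3 - 1))/2 = 3 + (2/2)/2 = 3 + (2*(½))/2 = 3 + (½)*1 = 3 + ½ = 7/2 ≈ 3.5000)
r(T) = 0
f*r(I(-10)) = (7/2)*0 = 0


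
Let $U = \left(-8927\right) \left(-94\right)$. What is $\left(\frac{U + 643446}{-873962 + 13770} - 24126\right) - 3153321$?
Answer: $- \frac{341651996551}{107524} \approx -3.1774 \cdot 10^{6}$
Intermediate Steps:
$U = 839138$
$\left(\frac{U + 643446}{-873962 + 13770} - 24126\right) - 3153321 = \left(\frac{839138 + 643446}{-873962 + 13770} - 24126\right) - 3153321 = \left(\frac{1482584}{-860192} - 24126\right) - 3153321 = \left(1482584 \left(- \frac{1}{860192}\right) - 24126\right) - 3153321 = \left(- \frac{185323}{107524} - 24126\right) - 3153321 = - \frac{2594309347}{107524} - 3153321 = - \frac{341651996551}{107524}$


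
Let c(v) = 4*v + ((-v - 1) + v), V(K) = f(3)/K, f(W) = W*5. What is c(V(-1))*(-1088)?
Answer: 66368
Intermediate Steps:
f(W) = 5*W
V(K) = 15/K (V(K) = (5*3)/K = 15/K)
c(v) = -1 + 4*v (c(v) = 4*v + ((-1 - v) + v) = 4*v - 1 = -1 + 4*v)
c(V(-1))*(-1088) = (-1 + 4*(15/(-1)))*(-1088) = (-1 + 4*(15*(-1)))*(-1088) = (-1 + 4*(-15))*(-1088) = (-1 - 60)*(-1088) = -61*(-1088) = 66368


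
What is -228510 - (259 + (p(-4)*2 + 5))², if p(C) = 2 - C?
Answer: -304686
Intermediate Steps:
-228510 - (259 + (p(-4)*2 + 5))² = -228510 - (259 + ((2 - 1*(-4))*2 + 5))² = -228510 - (259 + ((2 + 4)*2 + 5))² = -228510 - (259 + (6*2 + 5))² = -228510 - (259 + (12 + 5))² = -228510 - (259 + 17)² = -228510 - 1*276² = -228510 - 1*76176 = -228510 - 76176 = -304686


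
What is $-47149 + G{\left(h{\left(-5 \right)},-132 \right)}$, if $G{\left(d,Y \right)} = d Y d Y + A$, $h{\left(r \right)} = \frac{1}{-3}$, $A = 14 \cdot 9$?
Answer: $-45087$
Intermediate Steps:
$A = 126$
$h{\left(r \right)} = - \frac{1}{3}$
$G{\left(d,Y \right)} = 126 + Y^{2} d^{2}$ ($G{\left(d,Y \right)} = d Y d Y + 126 = Y d d Y + 126 = Y d^{2} Y + 126 = Y^{2} d^{2} + 126 = 126 + Y^{2} d^{2}$)
$-47149 + G{\left(h{\left(-5 \right)},-132 \right)} = -47149 + \left(126 + \left(-132\right)^{2} \left(- \frac{1}{3}\right)^{2}\right) = -47149 + \left(126 + 17424 \cdot \frac{1}{9}\right) = -47149 + \left(126 + 1936\right) = -47149 + 2062 = -45087$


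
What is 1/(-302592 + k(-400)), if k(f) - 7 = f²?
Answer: -1/142585 ≈ -7.0134e-6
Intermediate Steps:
k(f) = 7 + f²
1/(-302592 + k(-400)) = 1/(-302592 + (7 + (-400)²)) = 1/(-302592 + (7 + 160000)) = 1/(-302592 + 160007) = 1/(-142585) = -1/142585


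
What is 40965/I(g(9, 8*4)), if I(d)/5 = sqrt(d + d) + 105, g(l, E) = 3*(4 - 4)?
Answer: 2731/35 ≈ 78.029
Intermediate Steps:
g(l, E) = 0 (g(l, E) = 3*0 = 0)
I(d) = 525 + 5*sqrt(2)*sqrt(d) (I(d) = 5*(sqrt(d + d) + 105) = 5*(sqrt(2*d) + 105) = 5*(sqrt(2)*sqrt(d) + 105) = 5*(105 + sqrt(2)*sqrt(d)) = 525 + 5*sqrt(2)*sqrt(d))
40965/I(g(9, 8*4)) = 40965/(525 + 5*sqrt(2)*sqrt(0)) = 40965/(525 + 5*sqrt(2)*0) = 40965/(525 + 0) = 40965/525 = 40965*(1/525) = 2731/35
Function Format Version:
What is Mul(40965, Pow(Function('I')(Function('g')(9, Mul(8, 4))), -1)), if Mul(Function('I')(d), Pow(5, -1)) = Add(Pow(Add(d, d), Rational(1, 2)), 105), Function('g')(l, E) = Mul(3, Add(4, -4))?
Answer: Rational(2731, 35) ≈ 78.029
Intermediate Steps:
Function('g')(l, E) = 0 (Function('g')(l, E) = Mul(3, 0) = 0)
Function('I')(d) = Add(525, Mul(5, Pow(2, Rational(1, 2)), Pow(d, Rational(1, 2)))) (Function('I')(d) = Mul(5, Add(Pow(Add(d, d), Rational(1, 2)), 105)) = Mul(5, Add(Pow(Mul(2, d), Rational(1, 2)), 105)) = Mul(5, Add(Mul(Pow(2, Rational(1, 2)), Pow(d, Rational(1, 2))), 105)) = Mul(5, Add(105, Mul(Pow(2, Rational(1, 2)), Pow(d, Rational(1, 2))))) = Add(525, Mul(5, Pow(2, Rational(1, 2)), Pow(d, Rational(1, 2)))))
Mul(40965, Pow(Function('I')(Function('g')(9, Mul(8, 4))), -1)) = Mul(40965, Pow(Add(525, Mul(5, Pow(2, Rational(1, 2)), Pow(0, Rational(1, 2)))), -1)) = Mul(40965, Pow(Add(525, Mul(5, Pow(2, Rational(1, 2)), 0)), -1)) = Mul(40965, Pow(Add(525, 0), -1)) = Mul(40965, Pow(525, -1)) = Mul(40965, Rational(1, 525)) = Rational(2731, 35)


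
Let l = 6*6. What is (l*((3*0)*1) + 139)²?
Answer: 19321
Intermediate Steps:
l = 36
(l*((3*0)*1) + 139)² = (36*((3*0)*1) + 139)² = (36*(0*1) + 139)² = (36*0 + 139)² = (0 + 139)² = 139² = 19321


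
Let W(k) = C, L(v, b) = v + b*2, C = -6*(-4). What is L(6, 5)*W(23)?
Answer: 384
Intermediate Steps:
C = 24
L(v, b) = v + 2*b
W(k) = 24
L(6, 5)*W(23) = (6 + 2*5)*24 = (6 + 10)*24 = 16*24 = 384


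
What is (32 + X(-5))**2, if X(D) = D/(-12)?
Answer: 151321/144 ≈ 1050.8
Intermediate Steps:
X(D) = -D/12 (X(D) = D*(-1/12) = -D/12)
(32 + X(-5))**2 = (32 - 1/12*(-5))**2 = (32 + 5/12)**2 = (389/12)**2 = 151321/144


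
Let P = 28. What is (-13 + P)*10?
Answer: 150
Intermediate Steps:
(-13 + P)*10 = (-13 + 28)*10 = 15*10 = 150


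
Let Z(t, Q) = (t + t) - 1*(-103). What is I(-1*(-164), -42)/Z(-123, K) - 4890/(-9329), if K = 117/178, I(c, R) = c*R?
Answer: 64957422/1334047 ≈ 48.692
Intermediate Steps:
I(c, R) = R*c
K = 117/178 (K = 117*(1/178) = 117/178 ≈ 0.65730)
Z(t, Q) = 103 + 2*t (Z(t, Q) = 2*t + 103 = 103 + 2*t)
I(-1*(-164), -42)/Z(-123, K) - 4890/(-9329) = (-(-42)*(-164))/(103 + 2*(-123)) - 4890/(-9329) = (-42*164)/(103 - 246) - 4890*(-1/9329) = -6888/(-143) + 4890/9329 = -6888*(-1/143) + 4890/9329 = 6888/143 + 4890/9329 = 64957422/1334047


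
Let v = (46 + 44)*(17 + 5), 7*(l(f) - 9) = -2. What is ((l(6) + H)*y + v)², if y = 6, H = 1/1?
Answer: 203575824/49 ≈ 4.1546e+6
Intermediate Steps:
l(f) = 61/7 (l(f) = 9 + (⅐)*(-2) = 9 - 2/7 = 61/7)
H = 1
v = 1980 (v = 90*22 = 1980)
((l(6) + H)*y + v)² = ((61/7 + 1)*6 + 1980)² = ((68/7)*6 + 1980)² = (408/7 + 1980)² = (14268/7)² = 203575824/49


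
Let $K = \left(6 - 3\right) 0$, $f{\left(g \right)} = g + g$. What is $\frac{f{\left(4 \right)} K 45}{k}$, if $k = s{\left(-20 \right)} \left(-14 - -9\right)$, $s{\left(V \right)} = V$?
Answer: $0$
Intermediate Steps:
$f{\left(g \right)} = 2 g$
$K = 0$ ($K = 3 \cdot 0 = 0$)
$k = 100$ ($k = - 20 \left(-14 - -9\right) = - 20 \left(-14 + 9\right) = \left(-20\right) \left(-5\right) = 100$)
$\frac{f{\left(4 \right)} K 45}{k} = \frac{2 \cdot 4 \cdot 0 \cdot 45}{100} = 8 \cdot 0 \cdot 45 \cdot \frac{1}{100} = 0 \cdot 45 \cdot \frac{1}{100} = 0 \cdot \frac{1}{100} = 0$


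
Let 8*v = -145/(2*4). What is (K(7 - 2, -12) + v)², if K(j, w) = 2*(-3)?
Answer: 279841/4096 ≈ 68.321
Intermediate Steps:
v = -145/64 (v = (-145/(2*4))/8 = (-145/8)/8 = (-145*⅛)/8 = (⅛)*(-145/8) = -145/64 ≈ -2.2656)
K(j, w) = -6
(K(7 - 2, -12) + v)² = (-6 - 145/64)² = (-529/64)² = 279841/4096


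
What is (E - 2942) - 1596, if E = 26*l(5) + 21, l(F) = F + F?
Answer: -4257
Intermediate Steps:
l(F) = 2*F
E = 281 (E = 26*(2*5) + 21 = 26*10 + 21 = 260 + 21 = 281)
(E - 2942) - 1596 = (281 - 2942) - 1596 = -2661 - 1596 = -4257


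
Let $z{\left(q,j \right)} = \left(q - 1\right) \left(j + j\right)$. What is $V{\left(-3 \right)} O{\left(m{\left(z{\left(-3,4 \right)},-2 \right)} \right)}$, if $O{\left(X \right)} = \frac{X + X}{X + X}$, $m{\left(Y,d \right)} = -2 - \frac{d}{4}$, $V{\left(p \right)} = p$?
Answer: $-3$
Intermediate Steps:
$z{\left(q,j \right)} = 2 j \left(-1 + q\right)$ ($z{\left(q,j \right)} = \left(-1 + q\right) 2 j = 2 j \left(-1 + q\right)$)
$m{\left(Y,d \right)} = -2 - \frac{d}{4}$ ($m{\left(Y,d \right)} = -2 - d \frac{1}{4} = -2 - \frac{d}{4}$)
$O{\left(X \right)} = 1$ ($O{\left(X \right)} = \frac{2 X}{2 X} = 2 X \frac{1}{2 X} = 1$)
$V{\left(-3 \right)} O{\left(m{\left(z{\left(-3,4 \right)},-2 \right)} \right)} = \left(-3\right) 1 = -3$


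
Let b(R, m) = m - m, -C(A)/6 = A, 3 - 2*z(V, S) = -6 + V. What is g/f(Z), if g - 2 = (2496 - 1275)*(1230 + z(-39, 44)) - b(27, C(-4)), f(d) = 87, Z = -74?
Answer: 1531136/87 ≈ 17599.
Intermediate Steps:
z(V, S) = 9/2 - V/2 (z(V, S) = 3/2 - (-6 + V)/2 = 3/2 + (3 - V/2) = 9/2 - V/2)
C(A) = -6*A
b(R, m) = 0
g = 1531136 (g = 2 + ((2496 - 1275)*(1230 + (9/2 - ½*(-39))) - 1*0) = 2 + (1221*(1230 + (9/2 + 39/2)) + 0) = 2 + (1221*(1230 + 24) + 0) = 2 + (1221*1254 + 0) = 2 + (1531134 + 0) = 2 + 1531134 = 1531136)
g/f(Z) = 1531136/87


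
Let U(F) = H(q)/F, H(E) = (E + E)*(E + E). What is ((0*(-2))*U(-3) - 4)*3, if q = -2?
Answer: -12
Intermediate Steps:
H(E) = 4*E² (H(E) = (2*E)*(2*E) = 4*E²)
U(F) = 16/F (U(F) = (4*(-2)²)/F = (4*4)/F = 16/F)
((0*(-2))*U(-3) - 4)*3 = ((0*(-2))*(16/(-3)) - 4)*3 = (0*(16*(-⅓)) - 4)*3 = (0*(-16/3) - 4)*3 = (0 - 4)*3 = -4*3 = -12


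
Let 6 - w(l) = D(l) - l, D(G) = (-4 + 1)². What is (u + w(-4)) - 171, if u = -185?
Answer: -363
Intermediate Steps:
D(G) = 9 (D(G) = (-3)² = 9)
w(l) = -3 + l (w(l) = 6 - (9 - l) = 6 + (-9 + l) = -3 + l)
(u + w(-4)) - 171 = (-185 + (-3 - 4)) - 171 = (-185 - 7) - 171 = -192 - 171 = -363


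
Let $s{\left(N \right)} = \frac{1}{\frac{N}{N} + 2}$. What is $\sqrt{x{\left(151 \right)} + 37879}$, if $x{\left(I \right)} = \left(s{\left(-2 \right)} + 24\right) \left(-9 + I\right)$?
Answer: $\frac{\sqrt{372009}}{3} \approx 203.31$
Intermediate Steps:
$s{\left(N \right)} = \frac{1}{3}$ ($s{\left(N \right)} = \frac{1}{1 + 2} = \frac{1}{3}$)
$x{\left(I \right)} = -219 + \frac{73 I}{3}$ ($x{\left(I \right)} = \left(\frac{1}{3} + 24\right) \left(-9 + I\right) = \frac{73 \left(-9 + I\right)}{3} = -219 + \frac{73 I}{3}$)
$\sqrt{x{\left(151 \right)} + 37879} = \sqrt{\left(-219 + \frac{73}{3} \cdot 151\right) + 37879} = \sqrt{\left(-219 + \frac{11023}{3}\right) + 37879} = \sqrt{\frac{10366}{3} + 37879} = \sqrt{\frac{124003}{3}} = \frac{\sqrt{372009}}{3}$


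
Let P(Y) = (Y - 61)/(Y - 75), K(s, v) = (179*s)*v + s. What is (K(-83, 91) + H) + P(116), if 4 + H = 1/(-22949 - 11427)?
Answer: -1905632838145/1409416 ≈ -1.3521e+6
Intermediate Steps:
K(s, v) = s + 179*s*v (K(s, v) = 179*s*v + s = s + 179*s*v)
H = -137505/34376 (H = -4 + 1/(-22949 - 11427) = -4 + 1/(-34376) = -4 - 1/34376 = -137505/34376 ≈ -4.0000)
P(Y) = (-61 + Y)/(-75 + Y)
(K(-83, 91) + H) + P(116) = (-83*(1 + 179*91) - 137505/34376) + (-61 + 116)/(-75 + 116) = (-83*(1 + 16289) - 137505/34376) + 55/41 = (-83*16290 - 137505/34376) + (1/41)*55 = (-1352070 - 137505/34376) + 55/41 = -46478895825/34376 + 55/41 = -1905632838145/1409416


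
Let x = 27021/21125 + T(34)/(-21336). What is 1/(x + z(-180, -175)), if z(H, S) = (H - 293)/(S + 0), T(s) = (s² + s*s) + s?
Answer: 75120500/290866781 ≈ 0.25826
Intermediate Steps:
T(s) = s + 2*s² (T(s) = (s² + s²) + s = 2*s² + s = s + 2*s²)
z(H, S) = (-293 + H)/S
x = 87826801/75120500 (x = 27021/21125 + (34*(1 + 2*34))/(-21336) = 27021*(1/21125) + (34*(1 + 68))*(-1/21336) = 27021/21125 + (34*69)*(-1/21336) = 27021/21125 + 2346*(-1/21336) = 27021/21125 - 391/3556 = 87826801/75120500 ≈ 1.1691)
1/(x + z(-180, -175)) = 1/(87826801/75120500 + (-293 - 180)/(-175)) = 1/(87826801/75120500 - 1/175*(-473)) = 1/(87826801/75120500 + 473/175) = 1/(290866781/75120500) = 75120500/290866781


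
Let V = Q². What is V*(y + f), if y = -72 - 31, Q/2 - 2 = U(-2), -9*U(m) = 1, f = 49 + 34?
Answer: -23120/81 ≈ -285.43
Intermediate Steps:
f = 83
U(m) = -⅑ (U(m) = -⅑*1 = -⅑)
Q = 34/9 (Q = 4 + 2*(-⅑) = 4 - 2/9 = 34/9 ≈ 3.7778)
y = -103
V = 1156/81 (V = (34/9)² = 1156/81 ≈ 14.272)
V*(y + f) = 1156*(-103 + 83)/81 = (1156/81)*(-20) = -23120/81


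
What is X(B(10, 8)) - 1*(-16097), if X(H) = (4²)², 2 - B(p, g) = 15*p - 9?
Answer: 16353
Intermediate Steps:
B(p, g) = 11 - 15*p (B(p, g) = 2 - (15*p - 9) = 2 - (-9 + 15*p) = 2 + (9 - 15*p) = 11 - 15*p)
X(H) = 256 (X(H) = 16² = 256)
X(B(10, 8)) - 1*(-16097) = 256 - 1*(-16097) = 256 + 16097 = 16353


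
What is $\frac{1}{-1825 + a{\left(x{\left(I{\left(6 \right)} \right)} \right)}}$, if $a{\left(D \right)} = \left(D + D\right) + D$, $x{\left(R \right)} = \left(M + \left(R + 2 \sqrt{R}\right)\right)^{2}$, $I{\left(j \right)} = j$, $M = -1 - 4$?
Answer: $- \frac{875}{1530818} - \frac{3 \sqrt{6}}{765409} \approx -0.00058119$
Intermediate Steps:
$M = -5$ ($M = -1 - 4 = -5$)
$x{\left(R \right)} = \left(-5 + R + 2 \sqrt{R}\right)^{2}$ ($x{\left(R \right)} = \left(-5 + \left(R + 2 \sqrt{R}\right)\right)^{2} = \left(-5 + R + 2 \sqrt{R}\right)^{2}$)
$a{\left(D \right)} = 3 D$ ($a{\left(D \right)} = 2 D + D = 3 D$)
$\frac{1}{-1825 + a{\left(x{\left(I{\left(6 \right)} \right)} \right)}} = \frac{1}{-1825 + 3 \left(-5 + 6 + 2 \sqrt{6}\right)^{2}} = \frac{1}{-1825 + 3 \left(1 + 2 \sqrt{6}\right)^{2}}$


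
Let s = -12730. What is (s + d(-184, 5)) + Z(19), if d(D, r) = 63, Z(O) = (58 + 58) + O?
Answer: -12532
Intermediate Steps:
Z(O) = 116 + O
(s + d(-184, 5)) + Z(19) = (-12730 + 63) + (116 + 19) = -12667 + 135 = -12532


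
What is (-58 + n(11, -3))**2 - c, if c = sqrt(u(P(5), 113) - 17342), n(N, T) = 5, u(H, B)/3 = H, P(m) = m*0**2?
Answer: 2809 - I*sqrt(17342) ≈ 2809.0 - 131.69*I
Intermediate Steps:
P(m) = 0 (P(m) = m*0 = 0)
u(H, B) = 3*H
c = I*sqrt(17342) (c = sqrt(3*0 - 17342) = sqrt(0 - 17342) = sqrt(-17342) = I*sqrt(17342) ≈ 131.69*I)
(-58 + n(11, -3))**2 - c = (-58 + 5)**2 - I*sqrt(17342) = (-53)**2 - I*sqrt(17342) = 2809 - I*sqrt(17342)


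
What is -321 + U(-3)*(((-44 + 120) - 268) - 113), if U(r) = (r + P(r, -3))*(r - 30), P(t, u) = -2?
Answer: -50646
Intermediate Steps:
U(r) = (-30 + r)*(-2 + r) (U(r) = (r - 2)*(r - 30) = (-2 + r)*(-30 + r) = (-30 + r)*(-2 + r))
-321 + U(-3)*(((-44 + 120) - 268) - 113) = -321 + (60 + (-3)² - 32*(-3))*(((-44 + 120) - 268) - 113) = -321 + (60 + 9 + 96)*((76 - 268) - 113) = -321 + 165*(-192 - 113) = -321 + 165*(-305) = -321 - 50325 = -50646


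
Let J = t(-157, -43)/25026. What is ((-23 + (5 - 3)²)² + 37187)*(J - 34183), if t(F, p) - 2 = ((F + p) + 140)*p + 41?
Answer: -124499436810/97 ≈ -1.2835e+9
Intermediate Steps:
t(F, p) = 43 + p*(140 + F + p) (t(F, p) = 2 + (((F + p) + 140)*p + 41) = 2 + ((140 + F + p)*p + 41) = 2 + (p*(140 + F + p) + 41) = 2 + (41 + p*(140 + F + p)) = 43 + p*(140 + F + p))
J = 61/582 (J = (43 + (-43)² + 140*(-43) - 157*(-43))/25026 = (43 + 1849 - 6020 + 6751)*(1/25026) = 2623*(1/25026) = 61/582 ≈ 0.10481)
((-23 + (5 - 3)²)² + 37187)*(J - 34183) = ((-23 + (5 - 3)²)² + 37187)*(61/582 - 34183) = ((-23 + 2²)² + 37187)*(-19894445/582) = ((-23 + 4)² + 37187)*(-19894445/582) = ((-19)² + 37187)*(-19894445/582) = (361 + 37187)*(-19894445/582) = 37548*(-19894445/582) = -124499436810/97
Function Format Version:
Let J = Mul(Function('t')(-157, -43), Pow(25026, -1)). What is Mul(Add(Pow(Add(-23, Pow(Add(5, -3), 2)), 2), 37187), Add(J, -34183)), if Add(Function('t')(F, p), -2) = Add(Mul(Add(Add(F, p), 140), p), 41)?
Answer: Rational(-124499436810, 97) ≈ -1.2835e+9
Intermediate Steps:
Function('t')(F, p) = Add(43, Mul(p, Add(140, F, p))) (Function('t')(F, p) = Add(2, Add(Mul(Add(Add(F, p), 140), p), 41)) = Add(2, Add(Mul(Add(140, F, p), p), 41)) = Add(2, Add(Mul(p, Add(140, F, p)), 41)) = Add(2, Add(41, Mul(p, Add(140, F, p)))) = Add(43, Mul(p, Add(140, F, p))))
J = Rational(61, 582) (J = Mul(Add(43, Pow(-43, 2), Mul(140, -43), Mul(-157, -43)), Pow(25026, -1)) = Mul(Add(43, 1849, -6020, 6751), Rational(1, 25026)) = Mul(2623, Rational(1, 25026)) = Rational(61, 582) ≈ 0.10481)
Mul(Add(Pow(Add(-23, Pow(Add(5, -3), 2)), 2), 37187), Add(J, -34183)) = Mul(Add(Pow(Add(-23, Pow(Add(5, -3), 2)), 2), 37187), Add(Rational(61, 582), -34183)) = Mul(Add(Pow(Add(-23, Pow(2, 2)), 2), 37187), Rational(-19894445, 582)) = Mul(Add(Pow(Add(-23, 4), 2), 37187), Rational(-19894445, 582)) = Mul(Add(Pow(-19, 2), 37187), Rational(-19894445, 582)) = Mul(Add(361, 37187), Rational(-19894445, 582)) = Mul(37548, Rational(-19894445, 582)) = Rational(-124499436810, 97)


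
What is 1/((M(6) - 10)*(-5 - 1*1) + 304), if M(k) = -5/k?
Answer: 1/369 ≈ 0.0027100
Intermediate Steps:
1/((M(6) - 10)*(-5 - 1*1) + 304) = 1/((-5/6 - 10)*(-5 - 1*1) + 304) = 1/((-5*⅙ - 10)*(-5 - 1) + 304) = 1/((-⅚ - 10)*(-6) + 304) = 1/(-65/6*(-6) + 304) = 1/(65 + 304) = 1/369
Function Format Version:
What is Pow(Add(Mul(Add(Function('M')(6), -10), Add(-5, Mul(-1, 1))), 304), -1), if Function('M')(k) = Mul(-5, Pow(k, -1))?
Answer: Rational(1, 369) ≈ 0.0027100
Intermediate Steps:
Pow(Add(Mul(Add(Function('M')(6), -10), Add(-5, Mul(-1, 1))), 304), -1) = Pow(Add(Mul(Add(Mul(-5, Pow(6, -1)), -10), Add(-5, Mul(-1, 1))), 304), -1) = Pow(Add(Mul(Add(Mul(-5, Rational(1, 6)), -10), Add(-5, -1)), 304), -1) = Pow(Add(Mul(Add(Rational(-5, 6), -10), -6), 304), -1) = Pow(Add(Mul(Rational(-65, 6), -6), 304), -1) = Pow(Add(65, 304), -1) = Pow(369, -1) = Rational(1, 369)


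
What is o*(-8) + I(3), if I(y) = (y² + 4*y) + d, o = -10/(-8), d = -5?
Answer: 6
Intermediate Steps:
o = 5/4 (o = -10*(-⅛) = 5/4 ≈ 1.2500)
I(y) = -5 + y² + 4*y (I(y) = (y² + 4*y) - 5 = -5 + y² + 4*y)
o*(-8) + I(3) = (5/4)*(-8) + (-5 + 3² + 4*3) = -10 + (-5 + 9 + 12) = -10 + 16 = 6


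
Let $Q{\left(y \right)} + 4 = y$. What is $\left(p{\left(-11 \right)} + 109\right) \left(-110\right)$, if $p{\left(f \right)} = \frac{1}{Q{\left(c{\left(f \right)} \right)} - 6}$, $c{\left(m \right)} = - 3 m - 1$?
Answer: $-11995$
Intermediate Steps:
$c{\left(m \right)} = -1 - 3 m$
$Q{\left(y \right)} = -4 + y$
$p{\left(f \right)} = \frac{1}{-11 - 3 f}$ ($p{\left(f \right)} = \frac{1}{\left(-4 - \left(1 + 3 f\right)\right) - 6} = \frac{1}{\left(-5 - 3 f\right) - 6} = \frac{1}{-11 - 3 f}$)
$\left(p{\left(-11 \right)} + 109\right) \left(-110\right) = \left(- \frac{1}{11 + 3 \left(-11\right)} + 109\right) \left(-110\right) = \left(- \frac{1}{11 - 33} + 109\right) \left(-110\right) = \left(- \frac{1}{-22} + 109\right) \left(-110\right) = \left(\left(-1\right) \left(- \frac{1}{22}\right) + 109\right) \left(-110\right) = \left(\frac{1}{22} + 109\right) \left(-110\right) = \frac{2399}{22} \left(-110\right) = -11995$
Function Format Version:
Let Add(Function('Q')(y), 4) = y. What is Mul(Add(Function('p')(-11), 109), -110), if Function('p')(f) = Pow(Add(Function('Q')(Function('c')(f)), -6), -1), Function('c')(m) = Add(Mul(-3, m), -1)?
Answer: -11995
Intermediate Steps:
Function('c')(m) = Add(-1, Mul(-3, m))
Function('Q')(y) = Add(-4, y)
Function('p')(f) = Pow(Add(-11, Mul(-3, f)), -1) (Function('p')(f) = Pow(Add(Add(-4, Add(-1, Mul(-3, f))), -6), -1) = Pow(Add(Add(-5, Mul(-3, f)), -6), -1) = Pow(Add(-11, Mul(-3, f)), -1))
Mul(Add(Function('p')(-11), 109), -110) = Mul(Add(Mul(-1, Pow(Add(11, Mul(3, -11)), -1)), 109), -110) = Mul(Add(Mul(-1, Pow(Add(11, -33), -1)), 109), -110) = Mul(Add(Mul(-1, Pow(-22, -1)), 109), -110) = Mul(Add(Mul(-1, Rational(-1, 22)), 109), -110) = Mul(Add(Rational(1, 22), 109), -110) = Mul(Rational(2399, 22), -110) = -11995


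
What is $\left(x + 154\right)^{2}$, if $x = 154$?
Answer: $94864$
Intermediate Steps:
$\left(x + 154\right)^{2} = \left(154 + 154\right)^{2} = 308^{2} = 94864$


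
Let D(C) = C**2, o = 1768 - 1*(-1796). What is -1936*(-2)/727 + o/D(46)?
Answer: 2696045/384583 ≈ 7.0103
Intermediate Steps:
o = 3564 (o = 1768 + 1796 = 3564)
-1936*(-2)/727 + o/D(46) = -1936*(-2)/727 + 3564/(46**2) = 3872*(1/727) + 3564/2116 = 3872/727 + 3564*(1/2116) = 3872/727 + 891/529 = 2696045/384583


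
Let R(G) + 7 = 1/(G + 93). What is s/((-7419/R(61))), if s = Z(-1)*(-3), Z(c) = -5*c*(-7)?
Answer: 5385/54406 ≈ 0.098978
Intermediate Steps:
Z(c) = 35*c
s = 105 (s = (35*(-1))*(-3) = -35*(-3) = 105)
R(G) = -7 + 1/(93 + G) (R(G) = -7 + 1/(G + 93) = -7 + 1/(93 + G))
s/((-7419/R(61))) = 105/((-7419*(93 + 61)/(-650 - 7*61))) = 105/((-7419*154/(-650 - 427))) = 105/((-7419/((1/154)*(-1077)))) = 105/((-7419/(-1077/154))) = 105/((-7419*(-154/1077))) = 105/(380842/359) = 105*(359/380842) = 5385/54406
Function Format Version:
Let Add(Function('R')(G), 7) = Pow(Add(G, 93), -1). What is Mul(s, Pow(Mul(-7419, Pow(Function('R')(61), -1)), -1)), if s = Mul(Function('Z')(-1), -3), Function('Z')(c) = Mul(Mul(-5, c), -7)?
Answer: Rational(5385, 54406) ≈ 0.098978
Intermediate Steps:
Function('Z')(c) = Mul(35, c)
s = 105 (s = Mul(Mul(35, -1), -3) = Mul(-35, -3) = 105)
Function('R')(G) = Add(-7, Pow(Add(93, G), -1)) (Function('R')(G) = Add(-7, Pow(Add(G, 93), -1)) = Add(-7, Pow(Add(93, G), -1)))
Mul(s, Pow(Mul(-7419, Pow(Function('R')(61), -1)), -1)) = Mul(105, Pow(Mul(-7419, Pow(Mul(Pow(Add(93, 61), -1), Add(-650, Mul(-7, 61))), -1)), -1)) = Mul(105, Pow(Mul(-7419, Pow(Mul(Pow(154, -1), Add(-650, -427)), -1)), -1)) = Mul(105, Pow(Mul(-7419, Pow(Mul(Rational(1, 154), -1077), -1)), -1)) = Mul(105, Pow(Mul(-7419, Pow(Rational(-1077, 154), -1)), -1)) = Mul(105, Pow(Mul(-7419, Rational(-154, 1077)), -1)) = Mul(105, Pow(Rational(380842, 359), -1)) = Mul(105, Rational(359, 380842)) = Rational(5385, 54406)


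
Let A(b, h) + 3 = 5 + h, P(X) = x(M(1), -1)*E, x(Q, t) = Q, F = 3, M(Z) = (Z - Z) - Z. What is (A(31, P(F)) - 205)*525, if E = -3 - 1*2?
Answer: -103950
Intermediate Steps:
M(Z) = -Z (M(Z) = 0 - Z = -Z)
E = -5 (E = -3 - 2 = -5)
P(X) = 5 (P(X) = -1*1*(-5) = -1*(-5) = 5)
A(b, h) = 2 + h (A(b, h) = -3 + (5 + h) = 2 + h)
(A(31, P(F)) - 205)*525 = ((2 + 5) - 205)*525 = (7 - 205)*525 = -198*525 = -103950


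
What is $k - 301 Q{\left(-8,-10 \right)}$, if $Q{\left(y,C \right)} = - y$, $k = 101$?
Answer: $-2307$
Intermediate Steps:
$k - 301 Q{\left(-8,-10 \right)} = 101 - 301 \left(\left(-1\right) \left(-8\right)\right) = 101 - 2408 = -2307$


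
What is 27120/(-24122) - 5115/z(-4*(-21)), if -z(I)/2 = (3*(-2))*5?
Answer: -4167041/48244 ≈ -86.374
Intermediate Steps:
z(I) = 60 (z(I) = -2*3*(-2)*5 = -(-12)*5 = -2*(-30) = 60)
27120/(-24122) - 5115/z(-4*(-21)) = 27120/(-24122) - 5115/60 = 27120*(-1/24122) - 5115*1/60 = -13560/12061 - 341/4 = -4167041/48244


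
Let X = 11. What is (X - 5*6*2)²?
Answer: 2401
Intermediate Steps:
(X - 5*6*2)² = (11 - 5*6*2)² = (11 - 30*2)² = (11 - 60)² = (-49)² = 2401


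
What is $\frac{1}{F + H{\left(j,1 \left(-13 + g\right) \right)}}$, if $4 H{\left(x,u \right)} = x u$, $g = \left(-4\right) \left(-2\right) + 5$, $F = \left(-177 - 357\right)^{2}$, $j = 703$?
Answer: $\frac{1}{285156} \approx 3.5069 \cdot 10^{-6}$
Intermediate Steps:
$F = 285156$ ($F = \left(-534\right)^{2} = 285156$)
$g = 13$ ($g = 8 + 5 = 13$)
$H{\left(x,u \right)} = \frac{u x}{4}$ ($H{\left(x,u \right)} = \frac{x u}{4} = \frac{u x}{4}$)
$\frac{1}{F + H{\left(j,1 \left(-13 + g\right) \right)}} = \frac{1}{285156 + \frac{1}{4} \cdot 1 \left(-13 + 13\right) 703} = \frac{1}{285156 + \frac{1}{4} \cdot 1 \cdot 0 \cdot 703} = \frac{1}{285156 + \frac{1}{4} \cdot 0 \cdot 703} = \frac{1}{285156 + 0} = \frac{1}{285156}$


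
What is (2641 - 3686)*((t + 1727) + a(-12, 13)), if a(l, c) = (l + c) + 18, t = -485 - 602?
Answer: -688655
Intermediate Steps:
t = -1087
a(l, c) = 18 + c + l (a(l, c) = (c + l) + 18 = 18 + c + l)
(2641 - 3686)*((t + 1727) + a(-12, 13)) = (2641 - 3686)*((-1087 + 1727) + (18 + 13 - 12)) = -1045*(640 + 19) = -1045*659 = -688655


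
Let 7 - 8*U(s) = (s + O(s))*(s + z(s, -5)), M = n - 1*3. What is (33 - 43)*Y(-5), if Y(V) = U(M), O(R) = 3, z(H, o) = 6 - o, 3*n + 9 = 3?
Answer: -95/4 ≈ -23.750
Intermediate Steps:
n = -2 (n = -3 + (⅓)*3 = -3 + 1 = -2)
M = -5 (M = -2 - 1*3 = -2 - 3 = -5)
U(s) = 7/8 - (3 + s)*(11 + s)/8 (U(s) = 7/8 - (s + 3)*(s + (6 - 1*(-5)))/8 = 7/8 - (3 + s)*(s + (6 + 5))/8 = 7/8 - (3 + s)*(s + 11)/8 = 7/8 - (3 + s)*(11 + s)/8)
Y(V) = 19/8 (Y(V) = -13/4 - 7/4*(-5) - ⅛*(-5)² = -13/4 + 35/4 - ⅛*25 = -13/4 + 35/4 - 25/8 = 19/8)
(33 - 43)*Y(-5) = (33 - 43)*(19/8) = -10*19/8 = -95/4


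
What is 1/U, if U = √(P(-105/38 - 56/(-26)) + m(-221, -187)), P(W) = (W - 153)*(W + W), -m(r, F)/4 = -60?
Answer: 247*√104250206/52125103 ≈ 0.048383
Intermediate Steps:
m(r, F) = 240 (m(r, F) = -4*(-60) = 240)
P(W) = 2*W*(-153 + W) (P(W) = (-153 + W)*(2*W) = 2*W*(-153 + W))
U = √104250206/494 (U = √(2*(-105/38 - 56/(-26))*(-153 + (-105/38 - 56/(-26))) + 240) = √(2*(-105*1/38 - 56*(-1/26))*(-153 + (-105*1/38 - 56*(-1/26))) + 240) = √(2*(-105/38 + 28/13)*(-153 + (-105/38 + 28/13)) + 240) = √(2*(-301/494)*(-153 - 301/494) + 240) = √(2*(-301/494)*(-75883/494) + 240) = √(22840783/122018 + 240) = √(52125103/122018) = √104250206/494 ≈ 20.669)
1/U = 1/(√104250206/494) = 247*√104250206/52125103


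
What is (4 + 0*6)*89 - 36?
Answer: 320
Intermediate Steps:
(4 + 0*6)*89 - 36 = (4 + 0)*89 - 36 = 4*89 - 36 = 356 - 36 = 320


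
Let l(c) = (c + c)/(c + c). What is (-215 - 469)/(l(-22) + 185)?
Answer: -114/31 ≈ -3.6774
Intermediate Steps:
l(c) = 1 (l(c) = (2*c)/((2*c)) = (2*c)*(1/(2*c)) = 1)
(-215 - 469)/(l(-22) + 185) = (-215 - 469)/(1 + 185) = -684/186 = -684*1/186 = -114/31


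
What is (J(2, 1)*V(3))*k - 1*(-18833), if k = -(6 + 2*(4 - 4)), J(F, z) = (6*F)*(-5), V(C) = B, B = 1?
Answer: 19193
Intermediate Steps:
V(C) = 1
J(F, z) = -30*F
k = -6 (k = -(6 + 2*0) = -(6 + 0) = -1*6 = -6)
(J(2, 1)*V(3))*k - 1*(-18833) = (-30*2*1)*(-6) - 1*(-18833) = -60*1*(-6) + 18833 = -60*(-6) + 18833 = 360 + 18833 = 19193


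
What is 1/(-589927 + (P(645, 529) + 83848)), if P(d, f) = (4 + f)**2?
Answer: -1/221990 ≈ -4.5047e-6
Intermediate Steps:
1/(-589927 + (P(645, 529) + 83848)) = 1/(-589927 + ((4 + 529)**2 + 83848)) = 1/(-589927 + (533**2 + 83848)) = 1/(-589927 + (284089 + 83848)) = 1/(-589927 + 367937) = 1/(-221990) = -1/221990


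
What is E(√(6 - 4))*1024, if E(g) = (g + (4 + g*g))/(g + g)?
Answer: 512 + 1536*√2 ≈ 2684.2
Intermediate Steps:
E(g) = (4 + g + g²)/(2*g) (E(g) = (g + (4 + g²))/((2*g)) = (4 + g + g²)*(1/(2*g)) = (4 + g + g²)/(2*g))
E(√(6 - 4))*1024 = ((4 + √(6 - 4)*(1 + √(6 - 4)))/(2*(√(6 - 4))))*1024 = ((4 + √2*(1 + √2))/(2*(√2)))*1024 = ((√2/2)*(4 + √2*(1 + √2))/2)*1024 = (√2*(4 + √2*(1 + √2))/4)*1024 = 256*√2*(4 + √2*(1 + √2))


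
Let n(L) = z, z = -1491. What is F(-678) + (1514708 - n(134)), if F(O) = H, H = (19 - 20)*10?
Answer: 1516189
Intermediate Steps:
H = -10 (H = -1*10 = -10)
n(L) = -1491
F(O) = -10
F(-678) + (1514708 - n(134)) = -10 + (1514708 - 1*(-1491)) = -10 + (1514708 + 1491) = -10 + 1516199 = 1516189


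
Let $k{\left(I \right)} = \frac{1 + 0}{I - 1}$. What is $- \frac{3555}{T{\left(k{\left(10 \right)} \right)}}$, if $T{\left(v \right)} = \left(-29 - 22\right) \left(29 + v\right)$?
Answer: $\frac{10665}{4454} \approx 2.3945$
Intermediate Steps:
$k{\left(I \right)} = \frac{1}{-1 + I}$ ($k{\left(I \right)} = 1 \frac{1}{-1 + I} = \frac{1}{-1 + I}$)
$T{\left(v \right)} = -1479 - 51 v$ ($T{\left(v \right)} = - 51 \left(29 + v\right) = -1479 - 51 v$)
$- \frac{3555}{T{\left(k{\left(10 \right)} \right)}} = - \frac{3555}{-1479 - \frac{51}{-1 + 10}} = - \frac{3555}{-1479 - \frac{51}{9}} = - \frac{3555}{-1479 - \frac{17}{3}} = - \frac{3555}{- \frac{4454}{3}} = \left(-3555\right) \left(- \frac{3}{4454}\right) = \frac{10665}{4454}$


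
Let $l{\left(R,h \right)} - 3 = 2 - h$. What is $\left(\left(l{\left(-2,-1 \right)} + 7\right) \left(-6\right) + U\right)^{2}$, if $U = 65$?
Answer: $169$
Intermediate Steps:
$l{\left(R,h \right)} = 5 - h$ ($l{\left(R,h \right)} = 3 - \left(-2 + h\right) = 5 - h$)
$\left(\left(l{\left(-2,-1 \right)} + 7\right) \left(-6\right) + U\right)^{2} = \left(\left(\left(5 - -1\right) + 7\right) \left(-6\right) + 65\right)^{2} = \left(\left(\left(5 + 1\right) + 7\right) \left(-6\right) + 65\right)^{2} = \left(\left(6 + 7\right) \left(-6\right) + 65\right)^{2} = \left(13 \left(-6\right) + 65\right)^{2} = \left(-78 + 65\right)^{2} = \left(-13\right)^{2} = 169$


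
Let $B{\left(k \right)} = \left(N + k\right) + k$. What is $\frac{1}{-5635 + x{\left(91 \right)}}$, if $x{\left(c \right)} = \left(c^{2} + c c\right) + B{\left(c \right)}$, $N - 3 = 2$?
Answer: $\frac{1}{11114} \approx 8.9977 \cdot 10^{-5}$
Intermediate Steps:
$N = 5$ ($N = 3 + 2 = 5$)
$B{\left(k \right)} = 5 + 2 k$ ($B{\left(k \right)} = \left(5 + k\right) + k = 5 + 2 k$)
$x{\left(c \right)} = 5 + 2 c + 2 c^{2}$ ($x{\left(c \right)} = \left(c^{2} + c c\right) + \left(5 + 2 c\right) = \left(c^{2} + c^{2}\right) + \left(5 + 2 c\right) = 2 c^{2} + \left(5 + 2 c\right) = 5 + 2 c + 2 c^{2}$)
$\frac{1}{-5635 + x{\left(91 \right)}} = \frac{1}{-5635 + \left(5 + 2 \cdot 91 + 2 \cdot 91^{2}\right)} = \frac{1}{-5635 + \left(5 + 182 + 2 \cdot 8281\right)} = \frac{1}{-5635 + \left(5 + 182 + 16562\right)} = \frac{1}{-5635 + 16749} = \frac{1}{11114}$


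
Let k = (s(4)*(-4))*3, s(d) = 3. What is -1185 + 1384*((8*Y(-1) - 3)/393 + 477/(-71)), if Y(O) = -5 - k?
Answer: -268436399/27903 ≈ -9620.3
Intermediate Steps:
k = -36 (k = (3*(-4))*3 = -12*3 = -36)
Y(O) = 31 (Y(O) = -5 - 1*(-36) = -5 + 36 = 31)
-1185 + 1384*((8*Y(-1) - 3)/393 + 477/(-71)) = -1185 + 1384*((8*31 - 3)/393 + 477/(-71)) = -1185 + 1384*((248 - 3)*(1/393) + 477*(-1/71)) = -1185 + 1384*(245*(1/393) - 477/71) = -1185 + 1384*(245/393 - 477/71) = -1185 + 1384*(-170066/27903) = -1185 - 235371344/27903 = -268436399/27903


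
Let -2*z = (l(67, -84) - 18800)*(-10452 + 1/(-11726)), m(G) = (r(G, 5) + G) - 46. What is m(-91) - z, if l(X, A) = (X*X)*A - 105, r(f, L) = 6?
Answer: 48531488872881/23452 ≈ 2.0694e+9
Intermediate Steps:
l(X, A) = -105 + A*X² (l(X, A) = X²*A - 105 = A*X² - 105 = -105 + A*X²)
m(G) = -40 + G (m(G) = (6 + G) - 46 = -40 + G)
z = -48531491945093/23452 (z = -((-105 - 84*67²) - 18800)*(-10452 + 1/(-11726))/2 = -((-105 - 84*4489) - 18800)*(-10452 - 1/11726)/2 = -((-105 - 377076) - 18800)*(-122560153)/(2*11726) = -(-377181 - 18800)*(-122560153)/(2*11726) = -(-395981)*(-122560153)/(2*11726) = -½*48531491945093/11726 = -48531491945093/23452 ≈ -2.0694e+9)
m(-91) - z = (-40 - 91) - 1*(-48531491945093/23452) = -131 + 48531491945093/23452 = 48531488872881/23452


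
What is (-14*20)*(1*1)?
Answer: -280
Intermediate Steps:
(-14*20)*(1*1) = -280*1 = -280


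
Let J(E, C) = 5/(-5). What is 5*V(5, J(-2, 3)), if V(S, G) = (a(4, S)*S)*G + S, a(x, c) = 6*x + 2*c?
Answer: -825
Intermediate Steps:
a(x, c) = 2*c + 6*x
J(E, C) = -1 (J(E, C) = 5*(-1/5) = -1)
V(S, G) = S + G*S*(24 + 2*S) (V(S, G) = ((2*S + 6*4)*S)*G + S = ((2*S + 24)*S)*G + S = ((24 + 2*S)*S)*G + S = (S*(24 + 2*S))*G + S = G*S*(24 + 2*S) + S = S + G*S*(24 + 2*S))
5*V(5, J(-2, 3)) = 5*(5*(1 + 2*(-1)*(12 + 5))) = 5*(5*(1 + 2*(-1)*17)) = 5*(5*(1 - 34)) = 5*(5*(-33)) = 5*(-165) = -825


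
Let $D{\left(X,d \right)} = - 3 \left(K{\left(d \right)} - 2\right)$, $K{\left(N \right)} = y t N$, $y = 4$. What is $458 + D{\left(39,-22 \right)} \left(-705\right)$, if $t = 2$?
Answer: $-376012$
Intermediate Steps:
$K{\left(N \right)} = 8 N$ ($K{\left(N \right)} = 4 \cdot 2 N = 8 N$)
$D{\left(X,d \right)} = 6 - 24 d$ ($D{\left(X,d \right)} = - 3 \left(8 d - 2\right) = - 3 \left(-2 + 8 d\right) = 6 - 24 d$)
$458 + D{\left(39,-22 \right)} \left(-705\right) = 458 + \left(6 - -528\right) \left(-705\right) = 458 + \left(6 + 528\right) \left(-705\right) = 458 + 534 \left(-705\right) = 458 - 376470 = -376012$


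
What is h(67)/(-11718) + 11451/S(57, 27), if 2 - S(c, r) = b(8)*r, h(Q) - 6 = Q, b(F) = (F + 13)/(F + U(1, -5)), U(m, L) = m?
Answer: -134187271/714798 ≈ -187.73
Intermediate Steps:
b(F) = (13 + F)/(1 + F) (b(F) = (F + 13)/(F + 1) = (13 + F)/(1 + F))
h(Q) = 6 + Q
S(c, r) = 2 - 7*r/3 (S(c, r) = 2 - (13 + 8)/(1 + 8)*r = 2 - 21/9*r = 2 - (⅑)*21*r = 2 - 7*r/3)
h(67)/(-11718) + 11451/S(57, 27) = (6 + 67)/(-11718) + 11451/(2 - 7/3*27) = 73*(-1/11718) + 11451/(2 - 63) = -73/11718 + 11451/(-61) = -73/11718 + 11451*(-1/61) = -73/11718 - 11451/61 = -134187271/714798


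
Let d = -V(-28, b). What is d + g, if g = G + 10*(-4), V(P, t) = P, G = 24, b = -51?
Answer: 12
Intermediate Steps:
d = 28 (d = -1*(-28) = 28)
g = -16 (g = 24 + 10*(-4) = 24 - 40 = -16)
d + g = 28 - 16 = 12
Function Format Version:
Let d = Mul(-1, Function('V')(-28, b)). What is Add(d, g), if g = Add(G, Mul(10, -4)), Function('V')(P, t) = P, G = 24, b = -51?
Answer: 12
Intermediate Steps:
d = 28 (d = Mul(-1, -28) = 28)
g = -16 (g = Add(24, Mul(10, -4)) = Add(24, -40) = -16)
Add(d, g) = Add(28, -16) = 12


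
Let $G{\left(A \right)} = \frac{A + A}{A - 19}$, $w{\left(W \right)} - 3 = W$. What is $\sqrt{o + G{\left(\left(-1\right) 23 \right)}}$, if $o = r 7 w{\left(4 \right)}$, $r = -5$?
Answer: $\frac{i \sqrt{107562}}{21} \approx 15.617 i$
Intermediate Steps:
$w{\left(W \right)} = 3 + W$
$G{\left(A \right)} = \frac{2 A}{-19 + A}$
$o = -245$ ($o = \left(-5\right) 7 \left(3 + 4\right) = \left(-35\right) 7 = -245$)
$\sqrt{o + G{\left(\left(-1\right) 23 \right)}} = \sqrt{-245 + \frac{2 \left(\left(-1\right) 23\right)}{-19 - 23}} = \sqrt{-245 + 2 \left(-23\right) \frac{1}{-19 - 23}} = \sqrt{-245 + 2 \left(-23\right) \frac{1}{-42}} = \sqrt{-245 + 2 \left(-23\right) \left(- \frac{1}{42}\right)} = \sqrt{-245 + \frac{23}{21}} = \sqrt{- \frac{5122}{21}} = \frac{i \sqrt{107562}}{21}$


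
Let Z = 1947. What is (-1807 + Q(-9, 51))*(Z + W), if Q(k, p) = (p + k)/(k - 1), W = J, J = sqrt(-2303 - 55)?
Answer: -17632032/5 - 27168*I*sqrt(262)/5 ≈ -3.5264e+6 - 87951.0*I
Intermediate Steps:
J = 3*I*sqrt(262) (J = sqrt(-2358) = 3*I*sqrt(262) ≈ 48.559*I)
W = 3*I*sqrt(262) ≈ 48.559*I
Q(k, p) = (k + p)/(-1 + k)
(-1807 + Q(-9, 51))*(Z + W) = (-1807 + (-9 + 51)/(-1 - 9))*(1947 + 3*I*sqrt(262)) = (-1807 + 42/(-10))*(1947 + 3*I*sqrt(262)) = (-1807 - 1/10*42)*(1947 + 3*I*sqrt(262)) = (-1807 - 21/5)*(1947 + 3*I*sqrt(262)) = -9056*(1947 + 3*I*sqrt(262))/5 = -17632032/5 - 27168*I*sqrt(262)/5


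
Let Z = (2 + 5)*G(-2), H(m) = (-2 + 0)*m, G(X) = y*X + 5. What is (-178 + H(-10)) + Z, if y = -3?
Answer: -81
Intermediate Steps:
G(X) = 5 - 3*X (G(X) = -3*X + 5 = 5 - 3*X)
H(m) = -2*m
Z = 77 (Z = (2 + 5)*(5 - 3*(-2)) = 7*(5 + 6) = 7*11 = 77)
(-178 + H(-10)) + Z = (-178 - 2*(-10)) + 77 = (-178 + 20) + 77 = -158 + 77 = -81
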